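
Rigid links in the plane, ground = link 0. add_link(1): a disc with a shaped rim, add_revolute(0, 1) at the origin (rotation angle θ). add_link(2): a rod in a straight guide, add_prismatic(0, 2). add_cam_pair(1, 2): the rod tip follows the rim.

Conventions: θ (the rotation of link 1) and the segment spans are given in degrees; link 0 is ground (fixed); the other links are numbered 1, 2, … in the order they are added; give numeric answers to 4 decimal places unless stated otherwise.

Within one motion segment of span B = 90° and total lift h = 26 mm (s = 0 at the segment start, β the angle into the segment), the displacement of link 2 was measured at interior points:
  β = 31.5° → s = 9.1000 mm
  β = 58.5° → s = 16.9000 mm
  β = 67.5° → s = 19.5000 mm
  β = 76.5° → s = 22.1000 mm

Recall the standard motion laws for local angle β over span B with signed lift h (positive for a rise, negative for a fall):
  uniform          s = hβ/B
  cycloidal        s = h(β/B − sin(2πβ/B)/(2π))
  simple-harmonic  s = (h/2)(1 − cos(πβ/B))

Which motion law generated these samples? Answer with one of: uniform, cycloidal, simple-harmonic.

candidates at β/B = r: uniform s = h·r (linear in β); cycloidal s = h·(r − sin(2πr)/(2π)); simple-harmonic s = (h/2)(1 − cos(πr))
β=31.5°: printed 9.1000 | uniform 9.1000, cycloidal 5.7523, simple-harmonic 7.0981
β=58.5°: printed 16.9000 | uniform 16.9000, cycloidal 20.2477, simple-harmonic 18.9019
β=67.5°: printed 19.5000 | uniform 19.5000, cycloidal 23.6380, simple-harmonic 22.1924
β=76.5°: printed 22.1000 | uniform 22.1000, cycloidal 25.4477, simple-harmonic 24.5831
only one law matches every sample → uniform

uniform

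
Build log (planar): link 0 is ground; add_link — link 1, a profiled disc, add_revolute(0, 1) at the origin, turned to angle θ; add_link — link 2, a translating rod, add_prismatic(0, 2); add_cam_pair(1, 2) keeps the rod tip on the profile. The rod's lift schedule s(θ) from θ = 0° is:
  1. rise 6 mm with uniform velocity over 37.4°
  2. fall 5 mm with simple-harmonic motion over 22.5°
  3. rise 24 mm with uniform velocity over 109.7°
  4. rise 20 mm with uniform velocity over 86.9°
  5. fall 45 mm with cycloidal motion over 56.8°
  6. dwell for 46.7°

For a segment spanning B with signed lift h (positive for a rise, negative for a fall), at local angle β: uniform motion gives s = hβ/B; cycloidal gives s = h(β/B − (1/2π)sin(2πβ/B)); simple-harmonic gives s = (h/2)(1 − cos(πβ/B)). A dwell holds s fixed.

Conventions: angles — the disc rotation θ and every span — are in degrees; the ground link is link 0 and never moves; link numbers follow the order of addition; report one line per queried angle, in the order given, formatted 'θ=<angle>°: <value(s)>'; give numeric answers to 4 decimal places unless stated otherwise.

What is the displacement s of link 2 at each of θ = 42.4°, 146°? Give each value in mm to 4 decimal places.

seg 1 [0°–37.4°] uniform, h=6: full span → s += 6 → s = 6.0000
seg 2 [37.4°–59.9°] simple-harmonic, h=-5: θ=42.4° here. β=5, B=22.5. -5/2·(1 − cos(π·0.2222)) = -0.5849 → s = 5.4151
seg 2 [37.4°–59.9°] simple-harmonic, h=-5: full span → s += -5 → s = 1.0000
seg 3 [59.9°–169.6°] uniform, h=24: θ=146° here. β=86.1, B=109.7. 24·86.1/109.7 = 18.8368 → s = 19.8368

θ=42.4°: 5.4151
θ=146°: 19.8368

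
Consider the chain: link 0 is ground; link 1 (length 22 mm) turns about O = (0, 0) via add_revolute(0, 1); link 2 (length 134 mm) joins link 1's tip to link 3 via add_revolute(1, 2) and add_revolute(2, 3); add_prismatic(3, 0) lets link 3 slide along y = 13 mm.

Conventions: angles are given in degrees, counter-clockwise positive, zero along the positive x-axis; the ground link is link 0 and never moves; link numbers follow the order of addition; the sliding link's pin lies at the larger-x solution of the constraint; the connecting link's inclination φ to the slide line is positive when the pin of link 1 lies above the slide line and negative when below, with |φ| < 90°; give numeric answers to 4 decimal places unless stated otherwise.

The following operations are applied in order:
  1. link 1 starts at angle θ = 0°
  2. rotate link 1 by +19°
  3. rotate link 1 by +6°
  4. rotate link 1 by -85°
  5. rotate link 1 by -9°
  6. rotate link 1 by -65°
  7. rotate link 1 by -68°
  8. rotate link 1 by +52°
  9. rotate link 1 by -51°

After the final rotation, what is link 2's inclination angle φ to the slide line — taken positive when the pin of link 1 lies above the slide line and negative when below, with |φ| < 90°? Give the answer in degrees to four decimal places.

geometry: r = 22 mm, L = 134 mm, e = 13 mm; θ starts at 0°
rotate link 1 by +19°: θ ← 0° +19° = 19°
rotate link 1 by +6°: θ ← 19° +6° = 25°
rotate link 1 by -85°: θ ← 25° -85° = -60°
rotate link 1 by -9°: θ ← -60° -9° = -69°
rotate link 1 by -65°: θ ← -69° -65° = -134°
rotate link 1 by -68°: θ ← -134° -68° = -202°
rotate link 1 by +52°: θ ← -202° +52° = -150°
rotate link 1 by -51°: θ ← -150° -51° = -201°
h = r sin θ − e = 7.884095 − 13 = -5.115905
sin φ = h / L = -5.115905 / 134 = -0.03817840
φ = arcsin(-0.03817840) = -2.187993°

-2.1880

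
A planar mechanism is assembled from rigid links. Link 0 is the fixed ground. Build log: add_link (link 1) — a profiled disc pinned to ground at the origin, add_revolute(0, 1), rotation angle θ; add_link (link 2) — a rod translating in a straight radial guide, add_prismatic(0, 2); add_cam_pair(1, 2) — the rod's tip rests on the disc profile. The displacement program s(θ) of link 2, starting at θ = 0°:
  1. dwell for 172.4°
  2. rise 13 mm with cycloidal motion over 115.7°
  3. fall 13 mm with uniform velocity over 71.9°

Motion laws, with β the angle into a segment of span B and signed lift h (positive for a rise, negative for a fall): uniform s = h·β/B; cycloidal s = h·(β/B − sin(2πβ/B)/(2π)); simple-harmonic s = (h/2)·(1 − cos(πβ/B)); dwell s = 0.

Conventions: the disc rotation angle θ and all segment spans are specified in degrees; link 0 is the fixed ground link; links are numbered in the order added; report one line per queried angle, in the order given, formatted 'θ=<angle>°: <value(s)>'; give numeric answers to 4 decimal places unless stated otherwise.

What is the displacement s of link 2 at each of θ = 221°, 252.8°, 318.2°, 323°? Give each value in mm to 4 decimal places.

seg 1 [0°–172.4°] dwell: s stays 0.0000
seg 2 [172.4°–288.1°] cycloidal, h=13: θ=221° here. β=48.6, B=115.7. 13·(0.4201 − sin(2π·0.4201)/(2π)) = 4.4645 → s = 4.4645
seg 2 [172.4°–288.1°] cycloidal, h=13: θ=252.8° here. β=80.4, B=115.7. 13·(0.6949 − sin(2π·0.6949)/(2π)) = 10.9800 → s = 10.9800
seg 2 [172.4°–288.1°] cycloidal, h=13: full span → s += 13 → s = 13.0000
seg 3 [288.1°–360°] uniform, h=-13: θ=318.2° here. β=30.1, B=71.9. -13·30.1/71.9 = -5.4423 → s = 7.5577
seg 3 [288.1°–360°] uniform, h=-13: θ=323° here. β=34.9, B=71.9. -13·34.9/71.9 = -6.3102 → s = 6.6898

θ=221°: 4.4645
θ=252.8°: 10.9800
θ=318.2°: 7.5577
θ=323°: 6.6898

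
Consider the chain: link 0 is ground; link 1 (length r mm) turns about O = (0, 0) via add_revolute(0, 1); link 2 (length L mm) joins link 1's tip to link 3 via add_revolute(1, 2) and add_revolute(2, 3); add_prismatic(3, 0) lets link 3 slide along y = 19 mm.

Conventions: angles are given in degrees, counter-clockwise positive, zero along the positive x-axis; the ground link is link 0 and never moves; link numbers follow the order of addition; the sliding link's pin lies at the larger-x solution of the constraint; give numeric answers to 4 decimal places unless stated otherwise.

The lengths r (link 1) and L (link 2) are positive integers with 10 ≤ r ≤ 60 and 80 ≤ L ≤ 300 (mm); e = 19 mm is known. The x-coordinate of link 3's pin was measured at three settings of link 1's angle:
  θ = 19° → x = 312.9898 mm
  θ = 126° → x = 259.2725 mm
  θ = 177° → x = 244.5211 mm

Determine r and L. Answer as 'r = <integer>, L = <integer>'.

constraint per measurement: (x − r cos θ)² + (r sin θ − e)² = L²
subtracting the θ₁ and θ₂ equations cancels the r² and L² terms:
r = (x₁² − x₂²) / (2[(x₁cos θ₁ + e sin θ₁) − (x₂cos θ₂ + e sin θ₂)]) = 35.0000 → r = 35
L² = (x₁ − r cos θ₁)² + (r sin θ₁ − e)² = 78399.9724 → L = 280.0000 → L = 280
check at θ₃=177°: x = 244.5211 (printed 244.5211) ✓

r = 35, L = 280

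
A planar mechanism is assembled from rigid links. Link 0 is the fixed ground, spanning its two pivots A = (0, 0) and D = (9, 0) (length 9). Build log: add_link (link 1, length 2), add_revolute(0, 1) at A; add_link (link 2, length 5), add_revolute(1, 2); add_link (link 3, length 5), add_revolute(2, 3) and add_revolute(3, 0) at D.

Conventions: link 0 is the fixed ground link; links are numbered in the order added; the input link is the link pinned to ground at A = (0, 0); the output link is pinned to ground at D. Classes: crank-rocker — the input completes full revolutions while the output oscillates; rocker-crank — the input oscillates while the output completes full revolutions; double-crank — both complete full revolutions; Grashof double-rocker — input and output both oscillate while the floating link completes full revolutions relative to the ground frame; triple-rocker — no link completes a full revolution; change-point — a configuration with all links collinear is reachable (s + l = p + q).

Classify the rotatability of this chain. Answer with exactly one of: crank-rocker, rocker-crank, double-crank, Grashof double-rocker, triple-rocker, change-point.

lengths: ground=9, input=2, coupler=5, output=5
sorted: s=2 (shortest), l=9 (longest), p+q=10
s + l = 11 vs p + q = 10
s + l > p + q → non-Grashof → no link fully rotates → triple-rocker

triple-rocker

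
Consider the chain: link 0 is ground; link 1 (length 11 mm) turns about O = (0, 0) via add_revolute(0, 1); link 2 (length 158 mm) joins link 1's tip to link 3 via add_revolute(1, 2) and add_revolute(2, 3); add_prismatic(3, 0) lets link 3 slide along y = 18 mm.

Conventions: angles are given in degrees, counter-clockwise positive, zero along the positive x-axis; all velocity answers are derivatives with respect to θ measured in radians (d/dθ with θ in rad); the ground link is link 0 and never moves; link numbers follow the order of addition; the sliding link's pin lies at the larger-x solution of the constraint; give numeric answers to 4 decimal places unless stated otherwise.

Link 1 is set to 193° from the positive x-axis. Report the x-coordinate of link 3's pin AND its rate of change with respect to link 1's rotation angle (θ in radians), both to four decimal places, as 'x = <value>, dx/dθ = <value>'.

geometry: r = 11 mm, L = 158 mm, e = 18 mm
crank pin P = (r cos θ, r sin θ) = (-10.718071, -2.474462)
h = r sin θ − e = -2.474462 − 18 = -20.474462
x = r cos θ + √(L² − h²) = -10.718071 + 156.667790 = 145.949719
dx/dθ = −r sin θ − h·r cos θ/√(L² − h²) (θ in radians; h = -20.474462) = 1.073748

x = 145.9497, dx/dθ = 1.0737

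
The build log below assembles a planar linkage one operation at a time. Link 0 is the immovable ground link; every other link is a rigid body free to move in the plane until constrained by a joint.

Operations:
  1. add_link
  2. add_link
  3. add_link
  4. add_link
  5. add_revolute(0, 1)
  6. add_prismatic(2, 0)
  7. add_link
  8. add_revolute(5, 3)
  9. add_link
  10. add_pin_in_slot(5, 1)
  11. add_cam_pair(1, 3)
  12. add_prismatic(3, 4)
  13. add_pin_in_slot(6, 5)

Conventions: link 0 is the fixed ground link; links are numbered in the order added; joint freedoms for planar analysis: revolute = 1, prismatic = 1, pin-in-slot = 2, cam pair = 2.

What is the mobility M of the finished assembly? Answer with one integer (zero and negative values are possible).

ground; <1,0,0>
#1 <2,0,0>
#2 <3,0,0>
#3 <4,0,0>
#4 <5,0,0>
R:0↔1 J1 <5,1,0>
P:2↔0 J1 <5,2,0>
#5 <6,2,0>
R:5↔3 J1 <6,3,0>
#6 <7,3,0>
PS:5↔1 J2 <7,3,1>
C:1↔3 J2 <7,3,2>
P:3↔4 J1 <7,4,2>
PS:6↔5 J2 <7,4,3>
3×6 − 2×4 − 1×3 = 7

M = 7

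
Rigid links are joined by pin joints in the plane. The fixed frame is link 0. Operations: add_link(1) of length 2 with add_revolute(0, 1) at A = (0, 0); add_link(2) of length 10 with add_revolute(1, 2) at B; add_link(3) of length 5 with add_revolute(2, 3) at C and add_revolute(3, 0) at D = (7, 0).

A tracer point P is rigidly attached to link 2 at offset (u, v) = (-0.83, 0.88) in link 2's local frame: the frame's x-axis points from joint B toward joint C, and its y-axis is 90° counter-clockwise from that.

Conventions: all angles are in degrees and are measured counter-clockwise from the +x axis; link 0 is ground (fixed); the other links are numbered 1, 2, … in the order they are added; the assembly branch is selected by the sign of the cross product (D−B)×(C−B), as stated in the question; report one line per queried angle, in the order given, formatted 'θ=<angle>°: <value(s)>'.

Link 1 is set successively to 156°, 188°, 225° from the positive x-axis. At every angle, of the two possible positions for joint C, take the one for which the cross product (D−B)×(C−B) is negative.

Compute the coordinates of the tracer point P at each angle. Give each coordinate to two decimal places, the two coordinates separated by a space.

A=(0,0), D=(7.00,0)
θ=156°: B = A + 2.00·(cos156°, sin156°) = (-1.8271, 0.8135)
θ=156°: |BD| = 8.8645
θ=156°: circle(B,10.00) ∩ circle(D,5.00): a=8.6626, h=4.9959
θ=156°:   candidates: C₊=(7.2574,4.9934) cross=44.286; C₋=(6.3405,-4.9563) cross=-44.286
θ=156°:   branch - wants cross < 0 → take C=(6.3405,-4.9563) (cross=-44.286)
θ=156°: ex = (C−B)/|BC| = (0.8168,-0.5770); ey = (0.5770,0.8168)
θ=156°: P = B + -0.83·ex + 0.88·ey = (-1.9973,2.0111)
θ=188°: B = A + 2.00·(cos188°, sin188°) = (-1.9805, -0.2783)
θ=188°: |BD| = 8.9848
θ=188°: circle(B,10.00) ∩ circle(D,5.00): a=8.6661, h=4.9898
θ=188°:   candidates: C₊=(6.5268,4.9776) cross=44.833; C₋=(6.8360,-4.9973) cross=-44.833
θ=188°:   branch - wants cross < 0 → take C=(6.8360,-4.9973) (cross=-44.833)
θ=188°: ex = (C−B)/|BC| = (0.8817,-0.4719); ey = (0.4719,0.8817)
θ=188°: P = B + -0.83·ex + 0.88·ey = (-2.2970,0.8892)
θ=225°: B = A + 2.00·(cos225°, sin225°) = (-1.4142, -1.4142)
θ=225°: |BD| = 8.5322
θ=225°: circle(B,10.00) ∩ circle(D,5.00): a=8.6612, h=4.9983
θ=225°:   candidates: C₊=(6.2987,4.9506) cross=42.647; C₋=(7.9557,-4.9078) cross=-42.647
θ=225°:   branch - wants cross < 0 → take C=(7.9557,-4.9078) (cross=-42.647)
θ=225°: ex = (C−B)/|BC| = (0.9370,-0.3494); ey = (0.3494,0.9370)
θ=225°: P = B + -0.83·ex + 0.88·ey = (-1.8845,-0.2997)

θ=156°: -2.00 2.01
θ=188°: -2.30 0.89
θ=225°: -1.88 -0.30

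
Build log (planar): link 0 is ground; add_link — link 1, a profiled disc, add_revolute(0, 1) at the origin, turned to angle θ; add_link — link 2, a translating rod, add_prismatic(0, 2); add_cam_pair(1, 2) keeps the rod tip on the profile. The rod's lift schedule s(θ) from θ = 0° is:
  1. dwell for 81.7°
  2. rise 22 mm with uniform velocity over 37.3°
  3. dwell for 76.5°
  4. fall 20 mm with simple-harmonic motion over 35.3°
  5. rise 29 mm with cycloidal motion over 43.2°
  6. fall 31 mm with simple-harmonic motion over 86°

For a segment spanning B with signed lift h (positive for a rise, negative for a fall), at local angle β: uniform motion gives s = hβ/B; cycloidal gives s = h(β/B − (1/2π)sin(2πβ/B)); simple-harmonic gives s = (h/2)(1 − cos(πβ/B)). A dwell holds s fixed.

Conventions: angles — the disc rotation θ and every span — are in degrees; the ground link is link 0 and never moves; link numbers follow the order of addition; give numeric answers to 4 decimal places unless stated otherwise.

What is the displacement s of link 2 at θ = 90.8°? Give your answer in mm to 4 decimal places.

seg 1 [0°–81.7°] dwell: s stays 0.0000
seg 2 [81.7°–119°] uniform, h=22: θ=90.8° here. β=9.1, B=37.3. 22·9.1/37.3 = 5.3673 → s = 5.3673

5.3673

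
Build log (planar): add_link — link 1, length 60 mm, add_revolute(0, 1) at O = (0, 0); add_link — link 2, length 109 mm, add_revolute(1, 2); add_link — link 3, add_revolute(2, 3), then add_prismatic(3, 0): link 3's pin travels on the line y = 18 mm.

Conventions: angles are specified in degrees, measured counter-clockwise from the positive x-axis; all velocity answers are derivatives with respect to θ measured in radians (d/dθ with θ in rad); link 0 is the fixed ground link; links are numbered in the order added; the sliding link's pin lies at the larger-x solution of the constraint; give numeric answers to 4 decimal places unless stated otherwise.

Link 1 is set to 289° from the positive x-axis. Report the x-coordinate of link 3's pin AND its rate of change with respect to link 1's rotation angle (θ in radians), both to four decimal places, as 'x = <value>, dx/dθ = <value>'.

geometry: r = 60 mm, L = 109 mm, e = 18 mm
crank pin P = (r cos θ, r sin θ) = (19.534089, -56.731115)
h = r sin θ − e = -56.731115 − 18 = -74.731115
x = r cos θ + √(L² − h²) = 19.534089 + 79.348979 = 98.883069
dx/dθ = −r sin θ − h·r cos θ/√(L² − h²) (θ in radians; h = -74.731115) = 75.128380

x = 98.8831, dx/dθ = 75.1284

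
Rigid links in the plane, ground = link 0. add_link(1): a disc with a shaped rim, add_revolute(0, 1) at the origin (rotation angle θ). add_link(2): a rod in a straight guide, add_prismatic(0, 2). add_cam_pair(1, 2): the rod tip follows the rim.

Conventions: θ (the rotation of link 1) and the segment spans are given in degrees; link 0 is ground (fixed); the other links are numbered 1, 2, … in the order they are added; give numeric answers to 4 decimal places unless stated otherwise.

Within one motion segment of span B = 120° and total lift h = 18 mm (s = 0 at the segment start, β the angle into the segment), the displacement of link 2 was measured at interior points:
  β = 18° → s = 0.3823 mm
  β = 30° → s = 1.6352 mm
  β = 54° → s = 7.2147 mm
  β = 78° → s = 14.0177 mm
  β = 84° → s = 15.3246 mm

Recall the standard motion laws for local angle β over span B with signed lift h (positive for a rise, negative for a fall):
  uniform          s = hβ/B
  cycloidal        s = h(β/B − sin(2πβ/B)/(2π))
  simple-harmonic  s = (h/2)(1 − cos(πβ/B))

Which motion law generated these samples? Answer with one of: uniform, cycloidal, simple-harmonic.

candidates at β/B = r: uniform s = h·r (linear in β); cycloidal s = h·(r − sin(2πr)/(2π)); simple-harmonic s = (h/2)(1 − cos(πr))
β=18°: printed 0.3823 | uniform 2.7000, cycloidal 0.3823, simple-harmonic 0.9809
β=30°: printed 1.6352 | uniform 4.5000, cycloidal 1.6352, simple-harmonic 2.6360
β=54°: printed 7.2147 | uniform 8.1000, cycloidal 7.2147, simple-harmonic 7.5921
β=78°: printed 14.0177 | uniform 11.7000, cycloidal 14.0177, simple-harmonic 13.0859
β=84°: printed 15.3246 | uniform 12.6000, cycloidal 15.3246, simple-harmonic 14.2901
only one law matches every sample → cycloidal

cycloidal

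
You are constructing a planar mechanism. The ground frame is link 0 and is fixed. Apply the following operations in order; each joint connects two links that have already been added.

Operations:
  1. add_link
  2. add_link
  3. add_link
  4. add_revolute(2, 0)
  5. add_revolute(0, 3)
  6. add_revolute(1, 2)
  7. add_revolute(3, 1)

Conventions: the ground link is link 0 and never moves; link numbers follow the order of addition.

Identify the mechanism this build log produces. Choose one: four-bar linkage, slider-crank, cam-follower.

links: 4 (incl. ground); joints: 4 revolute, 0 prismatic, 0 higher (cam) pair, forming one closed loop
4 links in a single 4R loop → four-bar linkage

four-bar linkage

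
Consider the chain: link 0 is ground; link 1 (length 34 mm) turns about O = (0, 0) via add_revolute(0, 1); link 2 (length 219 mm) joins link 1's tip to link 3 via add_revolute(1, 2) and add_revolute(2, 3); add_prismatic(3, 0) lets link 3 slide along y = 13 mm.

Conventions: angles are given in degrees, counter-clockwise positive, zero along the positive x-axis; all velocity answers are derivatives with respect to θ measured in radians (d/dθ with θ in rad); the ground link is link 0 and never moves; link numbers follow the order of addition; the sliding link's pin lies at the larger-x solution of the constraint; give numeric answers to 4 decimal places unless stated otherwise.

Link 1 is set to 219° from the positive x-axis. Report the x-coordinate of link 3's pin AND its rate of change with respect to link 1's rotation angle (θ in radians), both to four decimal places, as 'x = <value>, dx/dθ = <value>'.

geometry: r = 34 mm, L = 219 mm, e = 13 mm
crank pin P = (r cos θ, r sin θ) = (-26.422963, -21.396893)
h = r sin θ − e = -21.396893 − 13 = -34.396893
x = r cos θ + √(L² − h²) = -26.422963 + 216.281885 = 189.858922
dx/dθ = −r sin θ − h·r cos θ/√(L² − h²) (θ in radians; h = -34.396893) = 17.194656

x = 189.8589, dx/dθ = 17.1947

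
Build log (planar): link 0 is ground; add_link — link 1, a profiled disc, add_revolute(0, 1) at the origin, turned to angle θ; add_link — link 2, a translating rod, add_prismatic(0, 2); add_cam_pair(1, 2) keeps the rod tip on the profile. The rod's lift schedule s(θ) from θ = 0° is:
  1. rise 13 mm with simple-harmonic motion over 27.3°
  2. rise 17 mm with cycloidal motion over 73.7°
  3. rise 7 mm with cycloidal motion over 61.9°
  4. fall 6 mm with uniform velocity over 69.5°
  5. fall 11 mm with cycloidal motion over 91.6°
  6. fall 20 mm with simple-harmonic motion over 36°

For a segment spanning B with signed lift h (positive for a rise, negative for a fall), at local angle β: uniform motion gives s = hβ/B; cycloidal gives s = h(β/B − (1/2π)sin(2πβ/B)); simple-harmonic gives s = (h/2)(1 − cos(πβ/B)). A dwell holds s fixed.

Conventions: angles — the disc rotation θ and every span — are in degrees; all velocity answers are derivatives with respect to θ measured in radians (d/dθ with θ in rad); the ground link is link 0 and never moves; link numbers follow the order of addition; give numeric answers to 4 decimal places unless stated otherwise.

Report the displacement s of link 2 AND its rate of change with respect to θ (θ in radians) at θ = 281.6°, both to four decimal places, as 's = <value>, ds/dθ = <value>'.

seg 1 [0°–27.3°] simple-harmonic, h=13: full span → s += 13 → s = 13.0000
seg 2 [27.3°–101°] cycloidal, h=17: full span → s += 17 → s = 30.0000
seg 3 [101°–162.9°] cycloidal, h=7: full span → s += 7 → s = 37.0000
seg 4 [162.9°–232.4°] uniform, h=-6: full span → s += -6 → s = 31.0000
seg 5 [232.4°–324°] cycloidal, h=-11: θ=281.6° here. β=49.2, B=91.6. -11·(0.5371 − sin(2π·0.5371)/(2π)) = -6.3129 → s = 24.6871
velocity in seg [232.4°–324°] (cycloidal), θ in radians: β = 49.2° = 0.8587 rad, B = 91.6° = 1.5987 rad; ds/dθ = (h/B)(1 − cos(2πβ/B)) = ((-11)/1.5987)(1 − cos(2π·0.5371)) = -13.574723 mm/rad

s = 24.6871, ds/dθ = -13.5747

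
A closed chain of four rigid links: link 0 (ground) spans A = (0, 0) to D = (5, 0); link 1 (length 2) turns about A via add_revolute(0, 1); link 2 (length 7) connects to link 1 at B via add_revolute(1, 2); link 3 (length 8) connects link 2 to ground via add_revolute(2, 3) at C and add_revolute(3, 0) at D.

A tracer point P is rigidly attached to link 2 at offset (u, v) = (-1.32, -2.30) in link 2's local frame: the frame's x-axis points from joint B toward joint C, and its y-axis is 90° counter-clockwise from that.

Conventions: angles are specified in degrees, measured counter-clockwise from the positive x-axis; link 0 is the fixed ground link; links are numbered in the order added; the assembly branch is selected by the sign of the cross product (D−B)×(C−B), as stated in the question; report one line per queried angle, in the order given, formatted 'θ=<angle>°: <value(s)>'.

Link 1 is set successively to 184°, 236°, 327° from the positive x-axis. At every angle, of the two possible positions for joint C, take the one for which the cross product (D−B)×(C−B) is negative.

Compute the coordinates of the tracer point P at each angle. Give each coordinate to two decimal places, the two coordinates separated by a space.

A=(0,0), D=(5.00,0)
θ=184°: B = A + 2.00·(cos184°, sin184°) = (-1.9951, -0.1395)
θ=184°: |BD| = 6.9965
θ=184°: circle(B,7.00) ∩ circle(D,8.00): a=2.4263, h=6.5661
θ=184°:   candidates: C₊=(0.2998,6.4736) cross=45.940; C₋=(0.5616,-6.6559) cross=-45.940
θ=184°:   branch - wants cross < 0 → take C=(0.5616,-6.6559) (cross=-45.940)
θ=184°: ex = (C−B)/|BC| = (0.3652,-0.9309); ey = (0.9309,0.3652)
θ=184°: P = B + -1.32·ex + -2.30·ey = (-4.6183,0.2492)
θ=236°: B = A + 2.00·(cos236°, sin236°) = (-1.1184, -1.6581)
θ=236°: |BD| = 6.3391
θ=236°: circle(B,7.00) ∩ circle(D,8.00): a=1.9864, h=6.7122
θ=236°:   candidates: C₊=(-0.9568,5.3401) cross=42.549; C₋=(2.5545,-7.6171) cross=-42.549
θ=236°:   branch - wants cross < 0 → take C=(2.5545,-7.6171) (cross=-42.549)
θ=236°: ex = (C−B)/|BC| = (0.5247,-0.8513); ey = (0.8513,0.5247)
θ=236°: P = B + -1.32·ex + -2.30·ey = (-3.7689,-1.7412)
θ=327°: B = A + 2.00·(cos327°, sin327°) = (1.6773, -1.0893)
θ=327°: |BD| = 3.4967
θ=327°: circle(B,7.00) ∩ circle(D,8.00): a=-0.3966, h=6.9888
θ=327°:   candidates: C₊=(-0.8766,5.4282) cross=24.437; C₋=(3.4776,-7.8538) cross=-24.437
θ=327°:   branch - wants cross < 0 → take C=(3.4776,-7.8538) (cross=-24.437)
θ=327°: ex = (C−B)/|BC| = (0.2572,-0.9664); ey = (0.9664,0.2572)
θ=327°: P = B + -1.32·ex + -2.30·ey = (-0.8848,-0.4052)

θ=184°: -4.62 0.25
θ=236°: -3.77 -1.74
θ=327°: -0.88 -0.41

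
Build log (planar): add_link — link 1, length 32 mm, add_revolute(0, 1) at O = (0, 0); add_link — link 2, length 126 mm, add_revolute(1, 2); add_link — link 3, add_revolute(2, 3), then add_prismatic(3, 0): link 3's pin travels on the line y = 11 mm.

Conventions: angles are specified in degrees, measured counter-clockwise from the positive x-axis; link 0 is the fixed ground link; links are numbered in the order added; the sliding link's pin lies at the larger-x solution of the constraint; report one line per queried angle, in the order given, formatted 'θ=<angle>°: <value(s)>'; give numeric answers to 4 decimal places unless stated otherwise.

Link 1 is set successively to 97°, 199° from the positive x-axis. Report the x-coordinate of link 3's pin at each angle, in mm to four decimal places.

geometry: r = 32 mm, L = 126 mm, e = 11 mm
θ=97°: crank pin P = (r cos θ, r sin θ) = (-3.899819, 31.761477)
θ=97°: h = r sin θ − e = 31.761477 − 11 = 20.761477
θ=97°: x = r cos θ + √(L² − h²) = -3.899819 + 124.277758 = 120.377939
θ=199°: crank pin P = (r cos θ, r sin θ) = (-30.256594, -10.418181)
θ=199°: h = r sin θ − e = -10.418181 − 11 = -21.418181
θ=199°: x = r cos θ + √(L² − h²) = -30.256594 + 124.166266 = 93.909671

θ=97°: 120.3779
θ=199°: 93.9097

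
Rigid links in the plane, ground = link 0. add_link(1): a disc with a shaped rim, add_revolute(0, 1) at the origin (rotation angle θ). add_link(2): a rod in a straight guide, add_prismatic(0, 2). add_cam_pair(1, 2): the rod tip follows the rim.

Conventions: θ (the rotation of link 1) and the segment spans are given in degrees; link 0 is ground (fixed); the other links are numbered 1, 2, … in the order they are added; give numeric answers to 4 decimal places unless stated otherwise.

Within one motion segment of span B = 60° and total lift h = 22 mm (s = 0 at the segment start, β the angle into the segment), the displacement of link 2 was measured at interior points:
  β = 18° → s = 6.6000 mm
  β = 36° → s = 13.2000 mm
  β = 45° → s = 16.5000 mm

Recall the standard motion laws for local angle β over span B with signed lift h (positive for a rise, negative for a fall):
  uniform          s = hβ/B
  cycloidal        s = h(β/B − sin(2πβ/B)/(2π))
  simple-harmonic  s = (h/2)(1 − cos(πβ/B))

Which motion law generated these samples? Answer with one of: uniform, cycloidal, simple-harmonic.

candidates at β/B = r: uniform s = h·r (linear in β); cycloidal s = h·(r − sin(2πr)/(2π)); simple-harmonic s = (h/2)(1 − cos(πr))
β=18°: printed 6.6000 | uniform 6.6000, cycloidal 3.2700, simple-harmonic 4.5344
β=36°: printed 13.2000 | uniform 13.2000, cycloidal 15.2581, simple-harmonic 14.3992
β=45°: printed 16.5000 | uniform 16.5000, cycloidal 20.0014, simple-harmonic 18.7782
only one law matches every sample → uniform

uniform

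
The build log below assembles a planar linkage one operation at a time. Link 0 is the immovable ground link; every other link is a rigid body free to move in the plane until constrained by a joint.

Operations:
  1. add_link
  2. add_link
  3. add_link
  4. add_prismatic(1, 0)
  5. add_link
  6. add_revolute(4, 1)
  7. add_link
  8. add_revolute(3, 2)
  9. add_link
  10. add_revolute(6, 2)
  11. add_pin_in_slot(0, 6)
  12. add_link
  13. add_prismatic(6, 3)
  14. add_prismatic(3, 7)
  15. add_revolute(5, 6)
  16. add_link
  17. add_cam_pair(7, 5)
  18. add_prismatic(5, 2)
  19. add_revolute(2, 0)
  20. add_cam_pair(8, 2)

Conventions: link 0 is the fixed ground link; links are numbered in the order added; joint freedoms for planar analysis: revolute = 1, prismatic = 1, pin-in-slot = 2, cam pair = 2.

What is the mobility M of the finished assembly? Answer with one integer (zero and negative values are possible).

(L,J1,J2)=(1,0,0); link0 fixed
link1: (2,0,0)
link2: (3,0,0)
link3: (4,0,0)
P 1-0 [J1]: (4,1,0)
link4: (5,1,0)
R 4-1 [J1]: (5,2,0)
link5: (6,2,0)
R 3-2 [J1]: (6,3,0)
link6: (7,3,0)
R 6-2 [J1]: (7,4,0)
PS 0-6 [J2]: (7,4,1)
link7: (8,4,1)
P 6-3 [J1]: (8,5,1)
P 3-7 [J1]: (8,6,1)
R 5-6 [J1]: (8,7,1)
link8: (9,7,1)
C 7-5 [J2]: (9,7,2)
P 5-2 [J1]: (9,8,2)
R 2-0 [J1]: (9,9,2)
C 8-2 [J2]: (9,9,3)
Grübler: 3·8 − 2·9 − 3 = 3

M = 3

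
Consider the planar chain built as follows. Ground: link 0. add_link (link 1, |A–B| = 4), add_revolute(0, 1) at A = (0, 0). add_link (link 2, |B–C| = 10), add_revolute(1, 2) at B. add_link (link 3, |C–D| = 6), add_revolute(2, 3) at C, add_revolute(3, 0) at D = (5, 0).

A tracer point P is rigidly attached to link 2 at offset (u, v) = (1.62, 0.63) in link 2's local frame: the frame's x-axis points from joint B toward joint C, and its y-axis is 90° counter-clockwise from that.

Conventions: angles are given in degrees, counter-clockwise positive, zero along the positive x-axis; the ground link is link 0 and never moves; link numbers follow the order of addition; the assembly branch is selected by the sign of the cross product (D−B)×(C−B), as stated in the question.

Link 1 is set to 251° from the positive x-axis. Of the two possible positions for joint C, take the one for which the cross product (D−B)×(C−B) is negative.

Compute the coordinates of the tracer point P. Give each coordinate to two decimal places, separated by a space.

A=(0,0), D=(5.00,0)
B = A + 4.00·(cos251°, sin251°) = (-1.3023, -3.7821)
|BD| = 7.3500
circle(B,10.00) ∩ circle(D,6.00): a=8.0287, h=5.9615
  candidates: C₊=(2.5144,5.4609) cross=43.817; C₋=(8.6496,-4.7624) cross=-43.817
  branch - wants cross < 0 → take C=(8.6496,-4.7624) (cross=-43.817)
ex = (C−B)/|BC| = (0.9952,-0.0980); ey = (0.0980,0.9952)
P = B + 1.62·ex + 0.63·ey = (0.3717,-3.3139)

0.37 -3.31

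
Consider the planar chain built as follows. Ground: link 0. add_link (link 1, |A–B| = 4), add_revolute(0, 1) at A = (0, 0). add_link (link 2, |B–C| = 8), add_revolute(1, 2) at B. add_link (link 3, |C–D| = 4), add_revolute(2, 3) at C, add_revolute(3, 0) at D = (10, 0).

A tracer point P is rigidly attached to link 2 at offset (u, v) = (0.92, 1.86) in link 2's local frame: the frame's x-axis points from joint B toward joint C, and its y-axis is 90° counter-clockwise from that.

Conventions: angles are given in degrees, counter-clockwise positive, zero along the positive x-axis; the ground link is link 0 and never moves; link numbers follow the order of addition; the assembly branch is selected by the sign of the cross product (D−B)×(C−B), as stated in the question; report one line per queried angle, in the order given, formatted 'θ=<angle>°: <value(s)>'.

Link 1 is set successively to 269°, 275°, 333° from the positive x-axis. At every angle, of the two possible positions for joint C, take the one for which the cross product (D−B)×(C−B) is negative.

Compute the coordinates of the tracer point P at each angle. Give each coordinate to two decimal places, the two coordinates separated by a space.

A=(0,0), D=(10.00,0)
θ=269°: B = A + 4.00·(cos269°, sin269°) = (-0.0698, -3.9994)
θ=269°: |BD| = 10.8350
θ=269°: circle(B,8.00) ∩ circle(D,4.00): a=7.6325, h=2.3968
θ=269°:   candidates: C₊=(6.1390,1.0454) cross=25.969; C₋=(7.9084,-3.4096) cross=-25.969
θ=269°:   branch - wants cross < 0 → take C=(7.9084,-3.4096) (cross=-25.969)
θ=269°: ex = (C−B)/|BC| = (0.9973,0.0737); ey = (-0.0737,0.9973)
θ=269°: P = B + 0.92·ex + 1.86·ey = (0.7106,-2.0766)
θ=275°: B = A + 4.00·(cos275°, sin275°) = (0.3486, -3.9848)
θ=275°: |BD| = 10.4416
θ=275°: circle(B,8.00) ∩ circle(D,4.00): a=7.5193, h=2.7313
θ=275°:   candidates: C₊=(6.2565,1.4094) cross=28.519; C₋=(8.3412,-3.6398) cross=-28.519
θ=275°:   branch - wants cross < 0 → take C=(8.3412,-3.6398) (cross=-28.519)
θ=275°: ex = (C−B)/|BC| = (0.9991,0.0431); ey = (-0.0431,0.9991)
θ=275°: P = B + 0.92·ex + 1.86·ey = (1.1876,-2.0868)
θ=333°: B = A + 4.00·(cos333°, sin333°) = (3.5640, -1.8160)
θ=333°: |BD| = 6.6873
θ=333°: circle(B,8.00) ∩ circle(D,4.00): a=6.9325, h=3.9925
θ=333°:   candidates: C₊=(9.1519,3.9091) cross=26.699; C₋=(11.3202,-3.7758) cross=-26.699
θ=333°:   branch - wants cross < 0 → take C=(11.3202,-3.7758) (cross=-26.699)
θ=333°: ex = (C−B)/|BC| = (0.9695,-0.2450); ey = (0.2450,0.9695)
θ=333°: P = B + 0.92·ex + 1.86·ey = (4.9117,-0.2380)

θ=269°: 0.71 -2.08
θ=275°: 1.19 -2.09
θ=333°: 4.91 -0.24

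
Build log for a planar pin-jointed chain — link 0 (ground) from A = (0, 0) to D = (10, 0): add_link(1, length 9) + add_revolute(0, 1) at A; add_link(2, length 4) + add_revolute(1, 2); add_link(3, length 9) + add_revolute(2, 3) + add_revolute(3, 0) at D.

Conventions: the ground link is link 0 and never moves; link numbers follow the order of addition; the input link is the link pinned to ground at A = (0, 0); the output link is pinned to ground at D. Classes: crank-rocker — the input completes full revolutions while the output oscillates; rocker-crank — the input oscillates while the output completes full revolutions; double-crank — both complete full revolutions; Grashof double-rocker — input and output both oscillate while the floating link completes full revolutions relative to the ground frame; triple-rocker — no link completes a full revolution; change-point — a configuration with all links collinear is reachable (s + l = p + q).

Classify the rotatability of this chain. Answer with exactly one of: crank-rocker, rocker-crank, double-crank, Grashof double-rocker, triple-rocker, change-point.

lengths: ground=10, input=9, coupler=4, output=9
sorted: s=4 (shortest), l=10 (longest), p+q=18
s + l = 14 vs p + q = 18
s + l < p + q (Grashof) with shortest = coupler link → Grashof double-rocker

Grashof double-rocker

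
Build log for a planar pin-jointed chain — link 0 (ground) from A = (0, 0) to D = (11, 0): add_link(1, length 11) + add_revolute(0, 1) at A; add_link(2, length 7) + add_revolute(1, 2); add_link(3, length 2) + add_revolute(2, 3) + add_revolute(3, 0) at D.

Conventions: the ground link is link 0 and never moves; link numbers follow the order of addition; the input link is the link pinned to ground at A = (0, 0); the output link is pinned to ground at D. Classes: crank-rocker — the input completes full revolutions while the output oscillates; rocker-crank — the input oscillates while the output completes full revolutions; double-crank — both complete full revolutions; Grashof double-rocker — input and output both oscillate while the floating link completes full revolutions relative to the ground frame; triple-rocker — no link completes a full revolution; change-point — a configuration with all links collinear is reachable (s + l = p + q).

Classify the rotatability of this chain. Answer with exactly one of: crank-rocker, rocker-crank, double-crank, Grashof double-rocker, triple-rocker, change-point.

lengths: ground=11, input=11, coupler=7, output=2
sorted: s=2 (shortest), l=11 (longest), p+q=18
s + l = 13 vs p + q = 18
s + l < p + q (Grashof) with shortest = output link → rocker-crank

rocker-crank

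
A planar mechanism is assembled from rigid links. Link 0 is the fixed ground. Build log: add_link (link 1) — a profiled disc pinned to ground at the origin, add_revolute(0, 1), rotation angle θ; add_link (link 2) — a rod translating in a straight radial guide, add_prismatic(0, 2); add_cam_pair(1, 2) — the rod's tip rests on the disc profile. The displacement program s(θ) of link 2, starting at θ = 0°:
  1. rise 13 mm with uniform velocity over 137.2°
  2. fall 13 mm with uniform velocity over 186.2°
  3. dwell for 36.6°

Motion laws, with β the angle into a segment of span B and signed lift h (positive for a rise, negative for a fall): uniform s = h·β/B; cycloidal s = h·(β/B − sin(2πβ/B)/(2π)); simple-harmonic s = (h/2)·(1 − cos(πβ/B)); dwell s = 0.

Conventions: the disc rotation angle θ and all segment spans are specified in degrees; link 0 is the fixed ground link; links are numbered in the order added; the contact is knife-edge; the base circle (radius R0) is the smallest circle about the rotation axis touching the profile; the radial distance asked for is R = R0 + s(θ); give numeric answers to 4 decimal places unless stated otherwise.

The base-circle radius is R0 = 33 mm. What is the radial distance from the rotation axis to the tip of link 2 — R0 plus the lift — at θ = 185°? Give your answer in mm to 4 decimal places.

seg 1 [0°–137.2°] uniform, h=13: full span → s += 13 → s = 13.0000
seg 2 [137.2°–323.4°] uniform, h=-13: θ=185° here. β=47.8, B=186.2. -13·47.8/186.2 = -3.3373 → s = 9.6627
R = R0 + s = 33 + 9.6627 = 42.6627

42.6627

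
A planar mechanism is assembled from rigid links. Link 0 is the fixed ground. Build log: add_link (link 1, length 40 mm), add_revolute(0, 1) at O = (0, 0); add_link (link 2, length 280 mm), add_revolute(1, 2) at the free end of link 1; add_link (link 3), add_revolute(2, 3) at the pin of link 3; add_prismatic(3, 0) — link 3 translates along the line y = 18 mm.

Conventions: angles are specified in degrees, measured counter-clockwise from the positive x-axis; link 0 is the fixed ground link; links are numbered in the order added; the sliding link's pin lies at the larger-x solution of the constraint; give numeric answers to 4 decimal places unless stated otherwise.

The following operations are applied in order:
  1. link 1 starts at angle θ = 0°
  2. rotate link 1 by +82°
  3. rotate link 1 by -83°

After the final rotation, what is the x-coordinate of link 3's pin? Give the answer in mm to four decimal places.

geometry: r = 40 mm, L = 280 mm, e = 18 mm; θ starts at 0°
rotate link 1 by +82°: θ ← 0° +82° = 82°
rotate link 1 by -83°: θ ← 82° -83° = -1°
crank pin P = (r cos θ, r sin θ) = (39.993908, -0.698096)
h = r sin θ − e = -0.698096 − 18 = -18.698096
x = r cos θ + √(L² − h²) = 39.993908 + 279.374983 = 319.368891

319.3689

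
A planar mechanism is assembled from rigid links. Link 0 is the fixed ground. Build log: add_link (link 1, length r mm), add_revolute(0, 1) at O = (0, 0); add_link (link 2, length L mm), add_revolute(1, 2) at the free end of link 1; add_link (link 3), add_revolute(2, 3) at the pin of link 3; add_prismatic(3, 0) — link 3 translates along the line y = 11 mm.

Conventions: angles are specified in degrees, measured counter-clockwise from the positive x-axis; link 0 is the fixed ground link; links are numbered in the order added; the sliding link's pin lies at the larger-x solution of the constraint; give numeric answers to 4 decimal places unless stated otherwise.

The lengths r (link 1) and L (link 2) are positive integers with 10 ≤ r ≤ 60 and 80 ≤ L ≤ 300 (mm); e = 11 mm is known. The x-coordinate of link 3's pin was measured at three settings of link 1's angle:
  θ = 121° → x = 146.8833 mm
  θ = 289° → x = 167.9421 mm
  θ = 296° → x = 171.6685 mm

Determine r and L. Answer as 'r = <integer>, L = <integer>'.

constraint per measurement: (x − r cos θ)² + (r sin θ − e)² = L²
subtracting the θ₁ and θ₂ equations cancels the r² and L² terms:
r = (x₁² − x₂²) / (2[(x₁cos θ₁ + e sin θ₁) − (x₂cos θ₂ + e sin θ₂)]) = 30.0000 → r = 30
L² = (x₁ − r cos θ₁)² + (r sin θ₁ − e)² = 26569.0029 → L = 163.0000 → L = 163
check at θ₃=296°: x = 171.6685 (printed 171.6685) ✓

r = 30, L = 163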